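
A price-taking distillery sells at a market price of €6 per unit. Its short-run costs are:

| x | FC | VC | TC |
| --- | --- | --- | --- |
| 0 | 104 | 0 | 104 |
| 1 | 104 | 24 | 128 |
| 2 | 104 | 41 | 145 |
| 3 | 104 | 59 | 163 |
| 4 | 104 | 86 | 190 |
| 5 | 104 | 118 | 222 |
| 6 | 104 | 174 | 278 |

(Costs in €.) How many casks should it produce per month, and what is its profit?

x = 0 (shut down); profit = -€104

Compute π = P·x − TC at each output: x=0: -104; x=1: -122; x=2: -133; x=3: -145; x=4: -166; x=5: -192; x=6: -242.
Profit is highest at x = 0. Equivalently, the lowest AVC in the table is 59/3 ≈ €19.67 at x = 3, and P = €6 falls below it — price never covers variable cost, so the firm shuts down and loses only its fixed cost.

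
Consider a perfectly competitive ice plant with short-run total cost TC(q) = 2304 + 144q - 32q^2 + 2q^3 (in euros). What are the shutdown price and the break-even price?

Shutdown price = min AVC. AVC = 144 - 32q + 2q^2, with vertex at q = 8 and minimum €16.
ATC = 2304/q + 144 - 32q + 2q^2. Setting dATC/dq = −2304/q^2 − 32 + 4q = 0 gives q = 12 (since 4·12^3 − 32·12^2 = 2304).
min ATC = 2304/12 + 144 − 32·12 + 2·12^2 = €240. That is the break-even price.
Between these two prices the firm operates at a loss; above €240 it earns a profit.

Shutdown price = €16; break-even price = €240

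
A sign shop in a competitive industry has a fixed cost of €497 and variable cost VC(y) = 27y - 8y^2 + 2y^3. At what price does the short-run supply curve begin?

Short-run supply begins at min AVC. From VC = 27y - 8y^2 + 2y^3, AVC = 27 - 8y + 2y^2.
At the minimum of AVC, MC = AVC. MC = 27 - 16y + 6y^2; setting MC = AVC gives 4y^2 - 8y = 0, so y = 2. min AVC = 19.
So the shutdown price is €19.

€19 per unit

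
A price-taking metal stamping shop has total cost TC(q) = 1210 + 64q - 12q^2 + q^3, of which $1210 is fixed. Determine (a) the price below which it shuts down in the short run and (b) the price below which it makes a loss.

Shutdown price = $28; break-even price = $163

AVC = 64 - 12q + q^2; minimized at q = 6, giving min AVC = $28. That is the shutdown price.
ATC = 1210/q + 64 - 12q + q^2. Setting dATC/dq = −1210/q^2 − 12 + 2q = 0 gives q = 11 (since 2·11^3 − 12·11^2 = 1210).
min ATC = 1210/11 + 64 − 12·11 + 11^2 = $163. That is the break-even price.
For $28 ≤ P < $163 the firm produces at a loss; below $28 it shuts down.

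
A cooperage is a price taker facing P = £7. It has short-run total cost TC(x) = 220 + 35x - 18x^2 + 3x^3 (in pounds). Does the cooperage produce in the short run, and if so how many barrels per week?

Shut down

Variable cost is VC = 35x - 18x^2 + 3x^3, so AVC = VC/x = 35 - 18x + 3x^2 and MC = dTC/dx = 35 - 36x + 9x^2.
AVC is minimized where dAVC/dx = -18 + 6x = 0, at x = 3; min AVC = 35 - 18·3 + 3·3^2 = £8.
Since P = £7 < min AVC = £8, price fails to cover variable cost at any output.
The firm minimizes its loss by shutting down and losing only its fixed cost of £220.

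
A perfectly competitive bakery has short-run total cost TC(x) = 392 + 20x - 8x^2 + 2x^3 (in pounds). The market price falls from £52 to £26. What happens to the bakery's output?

MC = 20 - 16x + 6x^2; the shutdown threshold is min AVC = £12 (at x = 2).
At P = £52 ≥ min AVC, set P = MC on the rising branch: x = 4.
At P = £26 ≥ min AVC, set P = MC: x = 3. The firm stays open but cuts output.

Output falls from 4 to 3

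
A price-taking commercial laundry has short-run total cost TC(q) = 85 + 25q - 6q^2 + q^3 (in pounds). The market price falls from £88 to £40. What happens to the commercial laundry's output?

AVC = 25 - 6q + q^2, minimized at q = 3 where min AVC = £16. MC = 25 - 12q + 3q^2.
At P = £88 ≥ min AVC, set P = MC on the rising branch: q = 7.
At P = £40 ≥ min AVC, set P = MC: q = 5. The firm stays open but cuts output.

Output falls from 7 to 5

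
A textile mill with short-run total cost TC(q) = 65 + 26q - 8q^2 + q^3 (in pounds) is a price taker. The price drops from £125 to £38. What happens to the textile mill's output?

Output falls from 9 to 6

AVC = 26 - 8q + q^2, minimized at q = 4 where min AVC = £10. MC = 26 - 16q + 3q^2.
At P = £125 ≥ min AVC, set P = MC on the rising branch: q = 9.
At P = £38 ≥ min AVC, set P = MC: q = 6. The firm stays open but cuts output.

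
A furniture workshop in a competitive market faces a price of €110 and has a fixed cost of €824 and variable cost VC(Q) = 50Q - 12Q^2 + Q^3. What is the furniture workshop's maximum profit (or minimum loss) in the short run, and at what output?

AVC = 50 - 12Q + Q^2; min AVC = €14 at Q = 6. Since P = €110 ≥ min AVC, the firm produces.
MC = 50 - 24Q + 3Q^2. Setting P = MC and taking the root on the rising branch gives Q* = 10.
TR = 110·10 = 1100. TC = 824 + 300 = 1124. Profit = 1100 − 1124 = -€24.
That loss of €24 beats the €824 the firm would lose by shutting down; producing recovers €800 of fixed cost.

Profit = -€24 at Q = 10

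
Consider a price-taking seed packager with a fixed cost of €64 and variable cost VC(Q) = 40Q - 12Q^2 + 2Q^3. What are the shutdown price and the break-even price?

Shutdown price = €22; break-even price = €40

AVC = 40 - 12Q + 2Q^2; minimized at Q = 3, giving min AVC = €22. That is the shutdown price.
ATC = 64/Q + 40 - 12Q + 2Q^2. Setting dATC/dQ = −64/Q^2 − 12 + 4Q = 0 gives Q = 4 (since 4·4^3 − 12·4^2 = 64).
min ATC = 64/4 + 40 − 12·4 + 2·4^2 = €40. That is the break-even price.
Between these two prices the firm operates at a loss; above €40 it earns a profit.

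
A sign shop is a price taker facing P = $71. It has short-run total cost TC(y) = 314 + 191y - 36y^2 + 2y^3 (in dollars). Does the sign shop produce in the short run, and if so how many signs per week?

Produce at y = 10

Variable cost is VC = 191y - 36y^2 + 2y^3, so AVC = VC/y = 191 - 36y + 2y^2 and MC = dTC/dy = 191 - 72y + 6y^2.
The AVC parabola has its vertex at y = 36/4 = 9, where AVC = 191 - 36·9 + 2·9^2 = $29.
Since P = $71 ≥ min AVC = $29, price covers variable cost and the firm should produce.
P = MC gives 120 - 72y + 6y^2 = 0, with roots 2 and 10. Take the larger (rising MC): y* = 10.
Check: AVC at y = 10 is $31 ≤ P, so revenue covers variable cost.
Profit = P·y − TC = 71·10 − 624 = $86.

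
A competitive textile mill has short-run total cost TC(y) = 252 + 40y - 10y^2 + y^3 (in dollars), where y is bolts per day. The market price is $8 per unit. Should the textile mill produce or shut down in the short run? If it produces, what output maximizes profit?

Shut down

From TC, MC = TC'(y) = 40 - 20y + 3y^2 and AVC = VC/y = 40 - 10y + y^2.
The AVC parabola has its vertex at y = 10/2 = 5, where AVC = 40 - 10·5 + 5^2 = $15.
With P < min AVC ($8 < $15), every unit sold adds to the loss.
Shutting down limits the loss to fixed cost, $252.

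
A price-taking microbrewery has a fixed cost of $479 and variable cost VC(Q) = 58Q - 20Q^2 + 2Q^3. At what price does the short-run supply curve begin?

$8 per unit

Short-run supply begins at min AVC. From VC = 58Q - 20Q^2 + 2Q^3, AVC = 58 - 20Q + 2Q^2.
At the minimum of AVC, MC = AVC. MC = 58 - 40Q + 6Q^2; setting MC = AVC gives 4Q^2 - 20Q = 0, so Q = 5. min AVC = 8.
So the shutdown price is $8.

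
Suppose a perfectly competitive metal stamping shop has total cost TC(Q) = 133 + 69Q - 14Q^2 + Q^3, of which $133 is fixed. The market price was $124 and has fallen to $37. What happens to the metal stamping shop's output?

Output falls from 11 to 8

AVC = 69 - 14Q + Q^2, minimized at Q = 7 where min AVC = $20. MC = 69 - 28Q + 3Q^2.
At P = $124 ≥ min AVC, set P = MC on the rising branch: Q = 11.
At P = $37 ≥ min AVC, set P = MC: Q = 8. The firm stays open but cuts output.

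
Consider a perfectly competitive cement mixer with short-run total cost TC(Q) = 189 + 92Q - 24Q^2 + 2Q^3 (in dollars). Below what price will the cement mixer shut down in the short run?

The shutdown price is the minimum of AVC. VC = 92Q - 24Q^2 + 2Q^3, so AVC = 92 - 24Q + 2Q^2.
dAVC/dQ = -24 + 4Q = 0 gives Q = 6. min AVC = 92 - 24·6 + 2·6^2 = 20.
The firm shuts down for any P below $20.

$20 per unit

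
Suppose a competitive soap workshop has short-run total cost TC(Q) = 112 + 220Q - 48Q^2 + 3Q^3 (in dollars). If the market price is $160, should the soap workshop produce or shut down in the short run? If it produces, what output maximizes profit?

Strip out fixed cost: VC = 220Q - 48Q^2 + 3Q^3. Then AVC = 220 - 48Q + 3Q^2 and MC = 220 - 96Q + 9Q^2.
The AVC parabola has its vertex at Q = 48/6 = 8, where AVC = 220 - 48·8 + 3·8^2 = $28.
Because $160 ≥ $28, revenue can cover variable cost; the firm operates.
Set P = MC: 160 = 220 - 96Q + 9Q^2 → 60 - 96Q + 9Q^2 = 0. The roots are Q = 2/3 and Q = 10; the profit-maximizing output is on the rising part of MC, so Q* = 10.
Check: AVC at Q = 10 is $40 ≤ P, so revenue covers variable cost.
Profit = P·Q − TC = 160·10 − 512 = $1088.

Produce at Q = 10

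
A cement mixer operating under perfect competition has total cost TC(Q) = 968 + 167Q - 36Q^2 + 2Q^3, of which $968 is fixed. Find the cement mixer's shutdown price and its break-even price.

AVC = 167 - 36Q + 2Q^2; minimized at Q = 9, giving min AVC = $5. That is the shutdown price.
ATC = 968/Q + 167 - 36Q + 2Q^2. Setting dATC/dQ = −968/Q^2 − 36 + 4Q = 0 gives Q = 11 (since 4·11^3 − 36·11^2 = 968).
min ATC = 968/11 + 167 − 36·11 + 2·11^2 = $101. That is the break-even price.
Between these two prices the firm operates at a loss; above $101 it earns a profit.

Shutdown price = $5; break-even price = $101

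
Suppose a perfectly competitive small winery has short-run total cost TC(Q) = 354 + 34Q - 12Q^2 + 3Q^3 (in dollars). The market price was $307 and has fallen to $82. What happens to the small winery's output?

MC = 34 - 24Q + 9Q^2; the shutdown threshold is min AVC = $22 (at Q = 2).
At P = $307 ≥ min AVC, set P = MC on the rising branch: Q = 7.
At P = $82 ≥ min AVC, set P = MC: Q = 4. The firm stays open but cuts output.

Output falls from 7 to 4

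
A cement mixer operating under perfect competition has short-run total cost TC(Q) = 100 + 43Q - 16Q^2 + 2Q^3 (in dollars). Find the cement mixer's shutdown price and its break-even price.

AVC = 43 - 16Q + 2Q^2; minimized at Q = 4, giving min AVC = $11. That is the shutdown price.
ATC = 100/Q + 43 - 16Q + 2Q^2. Setting dATC/dQ = −100/Q^2 − 16 + 4Q = 0 gives Q = 5 (since 4·5^3 − 16·5^2 = 100).
min ATC = 100/5 + 43 − 16·5 + 2·5^2 = $33. That is the break-even price.
For $11 ≤ P < $33 the firm produces at a loss; below $11 it shuts down.

Shutdown price = $11; break-even price = $33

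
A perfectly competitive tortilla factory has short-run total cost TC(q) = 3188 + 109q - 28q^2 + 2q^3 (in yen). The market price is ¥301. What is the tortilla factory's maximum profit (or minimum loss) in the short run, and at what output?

AVC = 109 - 28q + 2q^2; min AVC = ¥11 at q = 7. Since P = ¥301 ≥ min AVC, the firm produces.
MC = 109 - 56q + 6q^2. Setting P = MC and taking the root on the rising branch gives q* = 12.
TR = 301·12 = 3612. TC = 3188 + 732 = 3920. Profit = 3612 − 3920 = -¥308.
That loss of ¥308 beats the ¥3188 the firm would lose by shutting down; producing recovers ¥2880 of fixed cost.

Profit = -¥308 at q = 12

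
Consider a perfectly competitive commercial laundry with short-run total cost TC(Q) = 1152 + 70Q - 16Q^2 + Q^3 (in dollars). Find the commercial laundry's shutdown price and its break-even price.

AVC = 70 - 16Q + Q^2; minimized at Q = 8, giving min AVC = $6. That is the shutdown price.
ATC = 1152/Q + 70 - 16Q + Q^2. Setting dATC/dQ = −1152/Q^2 − 16 + 2Q = 0 gives Q = 12 (since 2·12^3 − 16·12^2 = 1152).
min ATC = 1152/12 + 70 − 16·12 + 12^2 = $118. That is the break-even price.
Between these two prices the firm operates at a loss; above $118 it earns a profit.

Shutdown price = $6; break-even price = $118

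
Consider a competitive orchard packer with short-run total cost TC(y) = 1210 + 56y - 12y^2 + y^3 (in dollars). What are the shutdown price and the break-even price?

Shutdown price = $20; break-even price = $155

Shutdown price = min AVC. AVC = 56 - 12y + y^2, with vertex at y = 6 and minimum $20.
ATC = 1210/y + 56 - 12y + y^2. Setting dATC/dy = −1210/y^2 − 12 + 2y = 0 gives y = 11 (since 2·11^3 − 12·11^2 = 1210).
min ATC = 1210/11 + 56 − 12·11 + 11^2 = $155. That is the break-even price.
Between these two prices the firm operates at a loss; above $155 it earns a profit.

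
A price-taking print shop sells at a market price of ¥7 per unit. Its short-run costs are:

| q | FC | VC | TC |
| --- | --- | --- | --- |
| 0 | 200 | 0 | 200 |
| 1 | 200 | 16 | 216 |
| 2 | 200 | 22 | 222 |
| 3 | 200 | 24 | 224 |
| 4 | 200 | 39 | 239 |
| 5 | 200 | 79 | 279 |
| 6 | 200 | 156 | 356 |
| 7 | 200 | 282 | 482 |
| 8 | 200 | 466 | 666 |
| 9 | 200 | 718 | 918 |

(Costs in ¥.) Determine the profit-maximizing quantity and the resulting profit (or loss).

q = 0 (shut down); profit = -¥200

Compute π = P·q − TC at each output: q=0: -200; q=1: -209; q=2: -208; q=3: -203; q=4: -211; q=5: -244; q=6: -314; q=7: -433; q=8: -610; q=9: -855.
Profit is highest at q = 0. Equivalently, the lowest AVC in the table is 24/3 ≈ ¥8 at q = 3, and P = ¥7 falls below it — price never covers variable cost, so the firm shuts down and loses only its fixed cost.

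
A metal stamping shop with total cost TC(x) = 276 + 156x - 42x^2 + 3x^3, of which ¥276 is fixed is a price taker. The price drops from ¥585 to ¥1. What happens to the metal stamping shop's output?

Output falls from 13 to 0 (the firm shuts down)

MC = 156 - 84x + 9x^2; the shutdown threshold is min AVC = ¥9 (at x = 7).
With P = ¥585 above the shutdown price, P = MC gives x = 13.
At P = ¥1 < min AVC = ¥9, price no longer covers variable cost at any output, so the firm shuts down: x = 0.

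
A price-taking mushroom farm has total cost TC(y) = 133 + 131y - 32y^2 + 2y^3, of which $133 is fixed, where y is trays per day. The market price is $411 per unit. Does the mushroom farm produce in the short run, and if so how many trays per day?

Produce at y = 14

Strip out fixed cost: VC = 131y - 32y^2 + 2y^3. Then AVC = 131 - 32y + 2y^2 and MC = 131 - 64y + 6y^2.
AVC is minimized where dAVC/dy = -32 + 4y = 0, at y = 8; min AVC = 131 - 32·8 + 2·8^2 = $3.
Since P = $411 ≥ min AVC = $3, price covers variable cost and the firm should produce.
Solving P = MC: -280 - 64y + 6y^2 = 0 ⇒ y = -10/3 or 14. On the upward-sloping branch, y* = 14.
Check: AVC at y = 14 is $75 ≤ P, so revenue covers variable cost.
Profit = P·y − TC = 411·14 − 1183 = $4571.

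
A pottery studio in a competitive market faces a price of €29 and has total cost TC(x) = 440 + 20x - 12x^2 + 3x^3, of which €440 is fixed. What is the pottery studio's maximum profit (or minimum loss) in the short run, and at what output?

Profit = -€386 at x = 3

AVC = 20 - 12x + 3x^2; min AVC = €8 at x = 2. Since P = €29 ≥ min AVC, the firm produces.
With MC = 20 - 24x + 9x^2, P = MC on the upward-sloping part at x* = 3.
TR = 29·3 = 87. TC = 440 + 33 = 473. Profit = 87 − 473 = -€386.
By producing, the firm covers all variable cost plus €54 of fixed cost; shutting down would lose the full €440.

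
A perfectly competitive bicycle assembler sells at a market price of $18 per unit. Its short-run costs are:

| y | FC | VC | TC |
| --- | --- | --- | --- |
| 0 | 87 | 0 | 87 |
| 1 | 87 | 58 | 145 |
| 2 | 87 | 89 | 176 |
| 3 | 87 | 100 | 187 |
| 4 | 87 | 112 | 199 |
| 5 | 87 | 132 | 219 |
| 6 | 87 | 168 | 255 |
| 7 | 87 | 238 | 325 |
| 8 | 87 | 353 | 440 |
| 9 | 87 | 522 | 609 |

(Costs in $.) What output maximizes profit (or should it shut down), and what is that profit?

Compute π = P·y − TC at each output: y=0: -87; y=1: -127; y=2: -140; y=3: -133; y=4: -127; y=5: -129; y=6: -147; y=7: -199; y=8: -296; y=9: -447.
Profit is highest at y = 0. Equivalently, the lowest AVC in the table is 132/5 ≈ $26.40 at y = 5, and P = $18 falls below it — price never covers variable cost, so the firm shuts down and loses only its fixed cost.

y = 0 (shut down); profit = -$87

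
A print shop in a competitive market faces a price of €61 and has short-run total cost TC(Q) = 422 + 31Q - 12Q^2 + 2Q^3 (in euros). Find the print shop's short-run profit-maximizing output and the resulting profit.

AVC = 31 - 12Q + 2Q^2; min AVC = €13 at Q = 3. Since P = €61 ≥ min AVC, the firm produces.
With MC = 31 - 24Q + 6Q^2, P = MC on the upward-sloping part at Q* = 5.
TR = 61·5 = 305. TC = 422 + 105 = 527. Profit = 305 − 527 = -€222.
By producing, the firm covers all variable cost plus €200 of fixed cost; shutting down would lose the full €422.

Profit = -€222 at Q = 5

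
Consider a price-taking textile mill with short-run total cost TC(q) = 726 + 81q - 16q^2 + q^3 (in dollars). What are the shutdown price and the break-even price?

Shutdown price = min AVC. AVC = 81 - 16q + q^2, with vertex at q = 8 and minimum $17.
ATC = 726/q + 81 - 16q + q^2. Setting dATC/dq = −726/q^2 − 16 + 2q = 0 gives q = 11 (since 2·11^3 − 16·11^2 = 726).
min ATC = 726/11 + 81 − 16·11 + 11^2 = $92. That is the break-even price.
Between these two prices the firm operates at a loss; above $92 it earns a profit.

Shutdown price = $17; break-even price = $92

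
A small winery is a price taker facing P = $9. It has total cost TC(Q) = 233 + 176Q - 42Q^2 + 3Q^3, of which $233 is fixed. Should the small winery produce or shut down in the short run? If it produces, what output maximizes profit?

Shut down

From TC, MC = TC'(Q) = 176 - 84Q + 9Q^2 and AVC = VC/Q = 176 - 42Q + 3Q^2.
AVC is minimized where dAVC/dQ = -42 + 6Q = 0, at Q = 7; min AVC = 176 - 42·7 + 3·7^2 = $29.
With P < min AVC ($9 < $29), every unit sold adds to the loss.
Best response: produce nothing and absorb the $233 fixed cost.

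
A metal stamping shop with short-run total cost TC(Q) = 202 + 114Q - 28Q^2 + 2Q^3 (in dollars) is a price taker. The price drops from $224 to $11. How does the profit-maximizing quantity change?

Output falls from 11 to 0 (the firm shuts down)

MC = 114 - 56Q + 6Q^2; the shutdown threshold is min AVC = $16 (at Q = 7).
At P = $224 ≥ min AVC, set P = MC on the rising branch: Q = 11.
At P = $11 < min AVC = $16, price no longer covers variable cost at any output, so the firm shuts down: Q = 0.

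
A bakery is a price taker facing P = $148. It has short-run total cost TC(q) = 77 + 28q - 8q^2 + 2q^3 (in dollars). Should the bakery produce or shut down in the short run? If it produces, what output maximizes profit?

Produce at q = 6

Variable cost is VC = 28q - 8q^2 + 2q^3, so AVC = VC/q = 28 - 8q + 2q^2 and MC = dTC/dq = 28 - 16q + 6q^2.
The AVC parabola has its vertex at q = 8/4 = 2, where AVC = 28 - 8·2 + 2·2^2 = $20.
P = $148 exceeds min AVC = $20, so the firm stays open.
Set P = MC: 148 = 28 - 16q + 6q^2 → -120 - 16q + 6q^2 = 0. The roots are q = -10/3 and q = 6; the profit-maximizing output is on the rising part of MC, so q* = 6.
Check: AVC at q = 6 is $52 ≤ P, so revenue covers variable cost.
Profit = P·q − TC = 148·6 − 389 = $499.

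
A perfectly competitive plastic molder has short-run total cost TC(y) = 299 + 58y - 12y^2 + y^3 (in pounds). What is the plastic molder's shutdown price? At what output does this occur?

£22 per unit, at y = 6

Short-run supply begins at min AVC. From VC = 58y - 12y^2 + y^3, AVC = 58 - 12y + y^2.
dAVC/dy = -12 + 2y = 0 gives y = 6. min AVC = 58 - 12·6 + 6^2 = 22.
The firm shuts down for any P below £22.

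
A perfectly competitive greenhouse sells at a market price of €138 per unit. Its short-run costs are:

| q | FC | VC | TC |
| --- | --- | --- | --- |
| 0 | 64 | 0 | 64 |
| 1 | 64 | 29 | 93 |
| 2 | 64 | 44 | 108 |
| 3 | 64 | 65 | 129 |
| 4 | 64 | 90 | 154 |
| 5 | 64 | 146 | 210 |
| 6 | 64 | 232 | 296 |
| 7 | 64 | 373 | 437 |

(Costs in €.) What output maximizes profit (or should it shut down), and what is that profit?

Tabulate TR − TC: q=0: -64; q=1: 45; q=2: 168; q=3: 285; q=4: 398; q=5: 480; q=6: 532; q=7: 529.
Profit is maximized at q = 6. AVC there is 232/6 = €38.67 ≤ P, so producing beats shutting down (which would give -€64).

q = 6; profit = €532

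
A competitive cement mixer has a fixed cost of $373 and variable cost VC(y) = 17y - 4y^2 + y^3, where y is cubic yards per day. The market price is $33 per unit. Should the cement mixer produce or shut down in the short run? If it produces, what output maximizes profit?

Produce at y = 4

Strip out fixed cost: VC = 17y - 4y^2 + y^3. Then AVC = 17 - 4y + y^2 and MC = 17 - 8y + 3y^2.
AVC is minimized where dAVC/dy = -4 + 2y = 0, at y = 2; min AVC = 17 - 4·2 + 2^2 = $13.
Since P = $33 ≥ min AVC = $13, price covers variable cost and the firm should produce.
P = MC gives -16 - 8y + 3y^2 = 0, with roots -4/3 and 4. Take the larger (rising MC): y* = 4.
Check: AVC at y = 4 is $17 ≤ P, so revenue covers variable cost.
Profit = P·y − TC = 33·4 − 441 = -$309, a loss, but smaller than the $373 fixed cost the firm would lose by shutting down.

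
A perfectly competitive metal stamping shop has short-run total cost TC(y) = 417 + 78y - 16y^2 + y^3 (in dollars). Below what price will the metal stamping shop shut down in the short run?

$14 per unit

Short-run supply begins at min AVC. From VC = 78y - 16y^2 + y^3, AVC = 78 - 16y + y^2.
dAVC/dy = -16 + 2y = 0 gives y = 8. min AVC = 78 - 16·8 + 8^2 = 14.
For P < $14 the firm produces nothing.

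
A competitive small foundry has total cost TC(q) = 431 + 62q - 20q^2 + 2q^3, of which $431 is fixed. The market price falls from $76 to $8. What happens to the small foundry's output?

Output falls from 7 to 0 (the firm shuts down)

AVC = 62 - 20q + 2q^2, minimized at q = 5 where min AVC = $12. MC = 62 - 40q + 6q^2.
With P = $76 above the shutdown price, P = MC gives q = 7.
At P = $8 < min AVC = $12, price no longer covers variable cost at any output, so the firm shuts down: q = 0.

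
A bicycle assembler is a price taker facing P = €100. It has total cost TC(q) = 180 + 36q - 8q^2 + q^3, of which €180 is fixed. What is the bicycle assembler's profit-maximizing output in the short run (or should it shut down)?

Produce at q = 8

From TC, MC = TC'(q) = 36 - 16q + 3q^2 and AVC = VC/q = 36 - 8q + q^2.
The AVC parabola has its vertex at q = 8/2 = 4, where AVC = 36 - 8·4 + 4^2 = €20.
Since P = €100 ≥ min AVC = €20, price covers variable cost and the firm should produce.
Solving P = MC: -64 - 16q + 3q^2 = 0 ⇒ q = -8/3 or 8. On the upward-sloping branch, q* = 8.
Check: AVC at q = 8 is €36 ≤ P, so revenue covers variable cost.
Profit = P·q − TC = 100·8 − 468 = €332.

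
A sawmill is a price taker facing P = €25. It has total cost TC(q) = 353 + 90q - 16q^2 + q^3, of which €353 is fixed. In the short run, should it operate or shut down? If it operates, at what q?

Strip out fixed cost: VC = 90q - 16q^2 + q^3. Then AVC = 90 - 16q + q^2 and MC = 90 - 32q + 3q^2.
The AVC parabola has its vertex at q = 16/2 = 8, where AVC = 90 - 16·8 + 8^2 = €26.
P = €25 lies below min AVC = €26; no output level covers variable cost.
Best response: produce nothing and absorb the €353 fixed cost.

Shut down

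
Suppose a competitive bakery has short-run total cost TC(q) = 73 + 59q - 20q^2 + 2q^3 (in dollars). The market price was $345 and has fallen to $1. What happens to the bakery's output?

Output falls from 11 to 0 (the firm shuts down)

AVC = 59 - 20q + 2q^2, minimized at q = 5 where min AVC = $9. MC = 59 - 40q + 6q^2.
With P = $345 above the shutdown price, P = MC gives q = 11.
At P = $1 < min AVC = $9, price no longer covers variable cost at any output, so the firm shuts down: q = 0.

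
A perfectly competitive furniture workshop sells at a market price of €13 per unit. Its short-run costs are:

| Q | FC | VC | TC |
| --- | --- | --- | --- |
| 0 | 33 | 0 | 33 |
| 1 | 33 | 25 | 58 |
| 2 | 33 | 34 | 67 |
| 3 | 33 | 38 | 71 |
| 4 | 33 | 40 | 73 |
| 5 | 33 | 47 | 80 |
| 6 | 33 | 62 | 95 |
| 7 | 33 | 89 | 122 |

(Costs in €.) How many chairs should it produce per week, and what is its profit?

Q = 5; profit = -€15

Profit at each row (π = 13Q − TC): Q=0: -33; Q=1: -45; Q=2: -41; Q=3: -32; Q=4: -21; Q=5: -15; Q=6: -17; Q=7: -31.
Profit is maximized at Q = 5. AVC there is 47/5 = €9.40 ≤ P, so producing beats shutting down (which would give -€33).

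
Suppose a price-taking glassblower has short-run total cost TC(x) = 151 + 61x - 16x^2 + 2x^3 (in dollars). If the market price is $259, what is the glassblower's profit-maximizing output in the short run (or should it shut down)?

Produce at x = 9

From TC, MC = TC'(x) = 61 - 32x + 6x^2 and AVC = VC/x = 61 - 16x + 2x^2.
AVC is minimized where dAVC/dx = -16 + 4x = 0, at x = 4; min AVC = 61 - 16·4 + 2·4^2 = $29.
Because $259 ≥ $29, revenue can cover variable cost; the firm operates.
Solving P = MC: -198 - 32x + 6x^2 = 0 ⇒ x = -11/3 or 9. On the upward-sloping branch, x* = 9.
Check: AVC at x = 9 is $79 ≤ P, so revenue covers variable cost.
Profit = P·x − TC = 259·9 − 862 = $1469.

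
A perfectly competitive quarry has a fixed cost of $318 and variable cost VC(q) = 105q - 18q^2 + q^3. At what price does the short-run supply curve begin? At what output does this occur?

$24 per unit, at q = 9

The firm shuts down when price falls below the minimum of average variable cost. AVC = VC/q = 105 - 18q + q^2.
At the minimum of AVC, MC = AVC. MC = 105 - 36q + 3q^2; setting MC = AVC gives 2q^2 - 18q = 0, so q = 9. min AVC = 24.
The firm shuts down for any P below $24.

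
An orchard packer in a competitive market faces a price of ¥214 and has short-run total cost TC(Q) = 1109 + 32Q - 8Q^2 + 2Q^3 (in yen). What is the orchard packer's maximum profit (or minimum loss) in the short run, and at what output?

Profit = -¥129 at Q = 7

AVC = 32 - 8Q + 2Q^2; min AVC = ¥24 at Q = 2. Since P = ¥214 ≥ min AVC, the firm produces.
With MC = 32 - 16Q + 6Q^2, P = MC on the upward-sloping part at Q* = 7.
TR = 214·7 = 1498. TC = 1109 + 518 = 1627. Profit = 1498 − 1627 = -¥129.
By producing, the firm covers all variable cost plus ¥980 of fixed cost; shutting down would lose the full ¥1109.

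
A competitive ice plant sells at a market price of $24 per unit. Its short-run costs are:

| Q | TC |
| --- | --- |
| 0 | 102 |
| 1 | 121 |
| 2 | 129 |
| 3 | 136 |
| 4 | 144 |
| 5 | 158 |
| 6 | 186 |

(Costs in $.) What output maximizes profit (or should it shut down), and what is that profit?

Compute π = P·Q − TC at each output: Q=0: -102; Q=1: -97; Q=2: -81; Q=3: -64; Q=4: -48; Q=5: -38; Q=6: -42.
Profit is maximized at Q = 5. AVC there is 56/5 = $11.20 ≤ P, so producing beats shutting down (which would give -$102).

Q = 5; profit = -$38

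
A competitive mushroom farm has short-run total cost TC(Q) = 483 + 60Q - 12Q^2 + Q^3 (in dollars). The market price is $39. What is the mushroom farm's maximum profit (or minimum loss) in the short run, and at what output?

AVC = 60 - 12Q + Q^2 has its minimum $24 at Q = 6; price $39 clears that bar, so the firm operates.
With MC = 60 - 24Q + 3Q^2, P = MC on the upward-sloping part at Q* = 7.
TR = 39·7 = 273. TC = 483 + 175 = 658. Profit = 273 − 658 = -$385.
By producing, the firm covers all variable cost plus $98 of fixed cost; shutting down would lose the full $483.

Profit = -$385 at Q = 7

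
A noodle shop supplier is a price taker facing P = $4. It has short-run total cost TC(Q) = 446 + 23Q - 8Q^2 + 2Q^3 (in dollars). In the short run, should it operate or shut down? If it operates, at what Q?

Shut down

Variable cost is VC = 23Q - 8Q^2 + 2Q^3, so AVC = VC/Q = 23 - 8Q + 2Q^2 and MC = dTC/dQ = 23 - 16Q + 6Q^2.
AVC is minimized where dAVC/dQ = -8 + 4Q = 0, at Q = 2; min AVC = 23 - 8·2 + 2·2^2 = $15.
P = $4 lies below min AVC = $15; no output level covers variable cost.
Shutting down limits the loss to fixed cost, $446.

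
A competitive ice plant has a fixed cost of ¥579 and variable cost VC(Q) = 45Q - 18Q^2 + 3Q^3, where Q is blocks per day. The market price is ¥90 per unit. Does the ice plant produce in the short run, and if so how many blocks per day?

From TC, MC = TC'(Q) = 45 - 36Q + 9Q^2 and AVC = VC/Q = 45 - 18Q + 3Q^2.
The AVC parabola has its vertex at Q = 18/6 = 3, where AVC = 45 - 18·3 + 3·3^2 = ¥18.
P = ¥90 exceeds min AVC = ¥18, so the firm stays open.
P = MC gives -45 - 36Q + 9Q^2 = 0, with roots -1 and 5. Take the larger (rising MC): Q* = 5.
Check: AVC at Q = 5 is ¥30 ≤ P, so revenue covers variable cost.
Profit = P·Q − TC = 90·5 − 729 = -¥279, a loss, but smaller than the ¥579 fixed cost the firm would lose by shutting down.

Produce at Q = 5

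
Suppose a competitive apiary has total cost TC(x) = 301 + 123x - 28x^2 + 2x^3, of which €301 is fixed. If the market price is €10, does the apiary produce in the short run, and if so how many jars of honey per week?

Shut down

Variable cost is VC = 123x - 28x^2 + 2x^3, so AVC = VC/x = 123 - 28x + 2x^2 and MC = dTC/dx = 123 - 56x + 6x^2.
The AVC parabola has its vertex at x = 28/4 = 7, where AVC = 123 - 28·7 + 2·7^2 = €25.
With P < min AVC (€10 < €25), every unit sold adds to the loss.
The firm minimizes its loss by shutting down and losing only its fixed cost of €301.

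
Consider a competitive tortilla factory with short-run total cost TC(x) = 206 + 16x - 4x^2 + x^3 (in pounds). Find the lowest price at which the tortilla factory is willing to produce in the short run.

Short-run supply begins at min AVC. From VC = 16x - 4x^2 + x^3, AVC = 16 - 4x + x^2.
At the minimum of AVC, MC = AVC. MC = 16 - 8x + 3x^2; setting MC = AVC gives 2x^2 - 4x = 0, so x = 2. min AVC = 12.
The firm shuts down for any P below £12.

£12 per unit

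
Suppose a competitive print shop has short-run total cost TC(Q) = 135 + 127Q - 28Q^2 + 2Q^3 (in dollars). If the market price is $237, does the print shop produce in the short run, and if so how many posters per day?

Variable cost is VC = 127Q - 28Q^2 + 2Q^3, so AVC = VC/Q = 127 - 28Q + 2Q^2 and MC = dTC/dQ = 127 - 56Q + 6Q^2.
The AVC parabola has its vertex at Q = 28/4 = 7, where AVC = 127 - 28·7 + 2·7^2 = $29.
P = $237 exceeds min AVC = $29, so the firm stays open.
P = MC gives -110 - 56Q + 6Q^2 = 0, with roots -5/3 and 11. Take the larger (rising MC): Q* = 11.
Check: AVC at Q = 11 is $61 ≤ P, so revenue covers variable cost.
Profit = P·Q − TC = 237·11 − 806 = $1801.

Produce at Q = 11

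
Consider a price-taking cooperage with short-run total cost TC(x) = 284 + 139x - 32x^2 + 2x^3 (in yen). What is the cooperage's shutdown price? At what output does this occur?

The firm shuts down when price falls below the minimum of average variable cost. AVC = VC/x = 139 - 32x + 2x^2.
dAVC/dx = -32 + 4x = 0 gives x = 8. min AVC = 139 - 32·8 + 2·8^2 = 11.
The firm shuts down for any P below ¥11.

¥11 per unit, at x = 8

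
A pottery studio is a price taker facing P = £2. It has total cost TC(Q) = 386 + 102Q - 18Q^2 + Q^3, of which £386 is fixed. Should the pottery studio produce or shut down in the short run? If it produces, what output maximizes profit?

Shut down

From TC, MC = TC'(Q) = 102 - 36Q + 3Q^2 and AVC = VC/Q = 102 - 18Q + Q^2.
AVC is minimized where dAVC/dQ = -18 + 2Q = 0, at Q = 9; min AVC = 102 - 18·9 + 9^2 = £21.
Since P = £2 < min AVC = £21, price fails to cover variable cost at any output.
Best response: produce nothing and absorb the £386 fixed cost.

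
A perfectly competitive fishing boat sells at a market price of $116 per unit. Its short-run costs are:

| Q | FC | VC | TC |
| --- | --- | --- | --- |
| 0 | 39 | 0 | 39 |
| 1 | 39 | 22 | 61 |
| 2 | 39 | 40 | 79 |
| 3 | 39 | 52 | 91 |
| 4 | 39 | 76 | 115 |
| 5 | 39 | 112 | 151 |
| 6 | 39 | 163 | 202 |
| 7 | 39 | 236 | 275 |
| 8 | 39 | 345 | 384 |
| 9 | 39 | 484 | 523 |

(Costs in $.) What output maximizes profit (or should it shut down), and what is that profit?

Q = 8; profit = $544

Profit at each row (π = 116Q − TC): Q=0: -39; Q=1: 55; Q=2: 153; Q=3: 257; Q=4: 349; Q=5: 429; Q=6: 494; Q=7: 537; Q=8: 544; Q=9: 521.
Profit is maximized at Q = 8. AVC there is 345/8 = $43.12 ≤ P, so producing beats shutting down (which would give -$39).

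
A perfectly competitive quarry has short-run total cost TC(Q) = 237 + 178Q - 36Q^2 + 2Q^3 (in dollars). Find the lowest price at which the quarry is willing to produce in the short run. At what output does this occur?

$16 per unit, at Q = 9

Short-run supply begins at min AVC. From VC = 178Q - 36Q^2 + 2Q^3, AVC = 178 - 36Q + 2Q^2.
At the minimum of AVC, MC = AVC. MC = 178 - 72Q + 6Q^2; setting MC = AVC gives 4Q^2 - 36Q = 0, so Q = 9. min AVC = 16.
For P < $16 the firm produces nothing.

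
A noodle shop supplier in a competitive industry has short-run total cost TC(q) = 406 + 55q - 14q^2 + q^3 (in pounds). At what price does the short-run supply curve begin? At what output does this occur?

£6 per unit, at q = 7

The shutdown price is the minimum of AVC. VC = 55q - 14q^2 + q^3, so AVC = 55 - 14q + q^2.
At the minimum of AVC, MC = AVC. MC = 55 - 28q + 3q^2; setting MC = AVC gives 2q^2 - 14q = 0, so q = 7. min AVC = 6.
So the shutdown price is £6.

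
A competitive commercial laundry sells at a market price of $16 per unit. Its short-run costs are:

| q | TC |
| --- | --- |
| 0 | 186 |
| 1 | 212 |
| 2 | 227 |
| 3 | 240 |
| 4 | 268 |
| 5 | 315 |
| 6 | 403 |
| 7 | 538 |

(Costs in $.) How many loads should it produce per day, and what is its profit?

Profit at each row (π = 16q − TC): q=0: -186; q=1: -196; q=2: -195; q=3: -192; q=4: -204; q=5: -235; q=6: -307; q=7: -426.
Profit is highest at q = 0. Equivalently, the lowest AVC in the table is 54/3 ≈ $18 at q = 3, and P = $16 falls below it — price never covers variable cost, so the firm shuts down and loses only its fixed cost.

q = 0 (shut down); profit = -$186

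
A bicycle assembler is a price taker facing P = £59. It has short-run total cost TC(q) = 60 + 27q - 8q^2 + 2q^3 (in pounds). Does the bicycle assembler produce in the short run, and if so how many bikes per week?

Produce at q = 4

Strip out fixed cost: VC = 27q - 8q^2 + 2q^3. Then AVC = 27 - 8q + 2q^2 and MC = 27 - 16q + 6q^2.
The AVC parabola has its vertex at q = 8/4 = 2, where AVC = 27 - 8·2 + 2·2^2 = £19.
Since P = £59 ≥ min AVC = £19, price covers variable cost and the firm should produce.
P = MC gives -32 - 16q + 6q^2 = 0, with roots -4/3 and 4. Take the larger (rising MC): q* = 4.
Check: AVC at q = 4 is £27 ≤ P, so revenue covers variable cost.
Profit = P·q − TC = 59·4 − 168 = £68.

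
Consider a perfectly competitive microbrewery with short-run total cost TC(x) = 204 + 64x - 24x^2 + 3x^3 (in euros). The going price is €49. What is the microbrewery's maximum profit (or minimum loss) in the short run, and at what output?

Profit = -€54 at x = 5

AVC = 64 - 24x + 3x^2; min AVC = €16 at x = 4. Since P = €49 ≥ min AVC, the firm produces.
MC = 64 - 48x + 9x^2. Setting P = MC and taking the root on the rising branch gives x* = 5.
TR = 49·5 = 245. TC = 204 + 95 = 299. Profit = 245 − 299 = -€54.
Shutting down would mean losing the fixed cost of €204, so operating at a loss of €54 is better by €150.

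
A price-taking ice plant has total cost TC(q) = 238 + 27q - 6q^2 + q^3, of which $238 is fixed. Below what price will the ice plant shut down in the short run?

$18 per unit

The firm shuts down when price falls below the minimum of average variable cost. AVC = VC/q = 27 - 6q + q^2.
dAVC/dq = -6 + 2q = 0 gives q = 3. min AVC = 27 - 6·3 + 3^2 = 18.
So the shutdown price is $18.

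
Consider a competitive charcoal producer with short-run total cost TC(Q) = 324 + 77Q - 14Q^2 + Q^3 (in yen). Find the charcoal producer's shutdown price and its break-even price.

Shutdown price = ¥28; break-even price = ¥68

Shutdown price = min AVC. AVC = 77 - 14Q + Q^2, with vertex at Q = 7 and minimum ¥28.
ATC = 324/Q + 77 - 14Q + Q^2. Setting dATC/dQ = −324/Q^2 − 14 + 2Q = 0 gives Q = 9 (since 2·9^3 − 14·9^2 = 324).
min ATC = 324/9 + 77 − 14·9 + 9^2 = ¥68. That is the break-even price.
Between these two prices the firm operates at a loss; above ¥68 it earns a profit.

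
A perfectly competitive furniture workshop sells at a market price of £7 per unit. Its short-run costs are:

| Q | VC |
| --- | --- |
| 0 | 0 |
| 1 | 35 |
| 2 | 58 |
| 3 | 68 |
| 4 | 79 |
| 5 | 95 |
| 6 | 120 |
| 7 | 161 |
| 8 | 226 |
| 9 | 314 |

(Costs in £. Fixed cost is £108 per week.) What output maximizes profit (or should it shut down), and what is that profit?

Profit at each row (π = 7Q − TC): Q=0: -108; Q=1: -136; Q=2: -152; Q=3: -155; Q=4: -159; Q=5: -168; Q=6: -186; Q=7: -220; Q=8: -278; Q=9: -359.
Profit is highest at Q = 0. Equivalently, the lowest AVC in the table is 95/5 ≈ £19 at Q = 5, and P = £7 falls below it — price never covers variable cost, so the firm shuts down and loses only its fixed cost.

Q = 0 (shut down); profit = -£108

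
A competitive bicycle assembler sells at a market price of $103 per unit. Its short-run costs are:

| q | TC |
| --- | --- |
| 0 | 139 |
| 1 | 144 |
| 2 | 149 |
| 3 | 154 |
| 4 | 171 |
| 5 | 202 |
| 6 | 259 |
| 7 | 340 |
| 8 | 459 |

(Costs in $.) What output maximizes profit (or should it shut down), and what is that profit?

q = 7; profit = $381

Compute π = P·q − TC at each output: q=0: -139; q=1: -41; q=2: 57; q=3: 155; q=4: 241; q=5: 313; q=6: 359; q=7: 381; q=8: 365.
Profit is maximized at q = 7. AVC there is 201/7 = $28.71 ≤ P, so producing beats shutting down (which would give -$139).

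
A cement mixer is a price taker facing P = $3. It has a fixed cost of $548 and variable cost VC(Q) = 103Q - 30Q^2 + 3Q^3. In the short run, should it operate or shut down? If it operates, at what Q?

Shut down

From TC, MC = TC'(Q) = 103 - 60Q + 9Q^2 and AVC = VC/Q = 103 - 30Q + 3Q^2.
The AVC parabola has its vertex at Q = 30/6 = 5, where AVC = 103 - 30·5 + 3·5^2 = $28.
With P < min AVC ($3 < $28), every unit sold adds to the loss.
The firm minimizes its loss by shutting down and losing only its fixed cost of $548.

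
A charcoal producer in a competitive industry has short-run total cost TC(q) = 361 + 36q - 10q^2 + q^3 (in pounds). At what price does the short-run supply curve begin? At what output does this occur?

Short-run supply begins at min AVC. From VC = 36q - 10q^2 + q^3, AVC = 36 - 10q + q^2.
At the minimum of AVC, MC = AVC. MC = 36 - 20q + 3q^2; setting MC = AVC gives 2q^2 - 10q = 0, so q = 5. min AVC = 11.
So the shutdown price is £11.

£11 per unit, at q = 5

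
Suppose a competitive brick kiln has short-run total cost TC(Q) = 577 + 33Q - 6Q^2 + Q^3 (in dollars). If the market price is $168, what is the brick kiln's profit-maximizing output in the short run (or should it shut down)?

Variable cost is VC = 33Q - 6Q^2 + Q^3, so AVC = VC/Q = 33 - 6Q + Q^2 and MC = dTC/dQ = 33 - 12Q + 3Q^2.
AVC hits its minimum where MC = AVC, at Q = 3, giving min AVC = 33 - 6·3 + 3^2 = $24.
P = $168 exceeds min AVC = $24, so the firm stays open.
Solving P = MC: -135 - 12Q + 3Q^2 = 0 ⇒ Q = -5 or 9. On the upward-sloping branch, Q* = 9.
Check: AVC at Q = 9 is $60 ≤ P, so revenue covers variable cost.
Profit = P·Q − TC = 168·9 − 1117 = $395.

Produce at Q = 9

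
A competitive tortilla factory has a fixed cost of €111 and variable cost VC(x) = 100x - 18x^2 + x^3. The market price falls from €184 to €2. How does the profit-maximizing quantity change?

MC = 100 - 36x + 3x^2; the shutdown threshold is min AVC = €19 (at x = 9).
With P = €184 above the shutdown price, P = MC gives x = 14.
At P = €2 < min AVC = €19, price no longer covers variable cost at any output, so the firm shuts down: x = 0.

Output falls from 14 to 0 (the firm shuts down)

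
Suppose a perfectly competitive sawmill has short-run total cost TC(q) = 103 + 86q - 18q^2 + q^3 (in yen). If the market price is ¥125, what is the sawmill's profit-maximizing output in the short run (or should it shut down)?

Produce at q = 13

Strip out fixed cost: VC = 86q - 18q^2 + q^3. Then AVC = 86 - 18q + q^2 and MC = 86 - 36q + 3q^2.
The AVC parabola has its vertex at q = 18/2 = 9, where AVC = 86 - 18·9 + 9^2 = ¥5.
Because ¥125 ≥ ¥5, revenue can cover variable cost; the firm operates.
P = MC gives -39 - 36q + 3q^2 = 0, with roots -1 and 13. Take the larger (rising MC): q* = 13.
Check: AVC at q = 13 is ¥21 ≤ P, so revenue covers variable cost.
Profit = P·q − TC = 125·13 − 376 = ¥1249.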